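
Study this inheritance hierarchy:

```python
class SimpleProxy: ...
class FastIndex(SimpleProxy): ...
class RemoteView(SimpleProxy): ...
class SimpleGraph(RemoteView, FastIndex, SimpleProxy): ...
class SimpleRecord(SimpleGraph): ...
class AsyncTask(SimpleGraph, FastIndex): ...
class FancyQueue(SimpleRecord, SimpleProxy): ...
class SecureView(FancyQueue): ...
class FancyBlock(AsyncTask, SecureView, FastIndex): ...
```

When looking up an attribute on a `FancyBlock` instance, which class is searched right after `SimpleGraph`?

RemoteView

L[FancyBlock] = FancyBlock + merge(L[AsyncTask], L[SecureView], L[FastIndex], [AsyncTask SecureView FastIndex])
  take AsyncTask:  [AsyncTask SimpleGraph RemoteView FastIndex SimpleProxy object] + [SecureView FancyQueue SimpleRecord SimpleGraph RemoteView FastIndex SimpleProxy object] + [FastIndex SimpleProxy object] + [AsyncTask SecureView FastIndex]
  take SecureView:  [SimpleGraph RemoteView FastIndex SimpleProxy object] + [SecureView FancyQueue SimpleRecord SimpleGraph RemoteView FastIndex SimpleProxy object] + [FastIndex SimpleProxy object] + [SecureView FastIndex]
  take FancyQueue:  [SimpleGraph RemoteView FastIndex SimpleProxy object] + [FancyQueue SimpleRecord SimpleGraph RemoteView FastIndex SimpleProxy object] + [FastIndex SimpleProxy object] + [FastIndex]
  take SimpleRecord:  [SimpleGraph RemoteView FastIndex SimpleProxy object] + [SimpleRecord SimpleGraph RemoteView FastIndex SimpleProxy object] + [FastIndex SimpleProxy object] + [FastIndex]
  take SimpleGraph:  [SimpleGraph RemoteView FastIndex SimpleProxy object] + [SimpleGraph RemoteView FastIndex SimpleProxy object] + [FastIndex SimpleProxy object] + [FastIndex]
  take RemoteView:  [RemoteView FastIndex SimpleProxy object] + [RemoteView FastIndex SimpleProxy object] + [FastIndex SimpleProxy object] + [FastIndex]
  take FastIndex:  [FastIndex SimpleProxy object] + [FastIndex SimpleProxy object] + [FastIndex SimpleProxy object] + [FastIndex]
  take SimpleProxy:  [SimpleProxy object] + [SimpleProxy object] + [SimpleProxy object]
  take object:  [object] + [object] + [object]
MRO: FancyBlock AsyncTask SecureView FancyQueue SimpleRecord SimpleGraph RemoteView FastIndex SimpleProxy object
SimpleGraph is at position 5; next is RemoteView.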